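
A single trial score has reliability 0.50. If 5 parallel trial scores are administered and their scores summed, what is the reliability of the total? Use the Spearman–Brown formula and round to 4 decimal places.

ρ_k = kρ / (1 + (k−1)ρ) = 5·0.50 / (1 + 4·0.50) = 2.500 / 3.000 = 0.8333.

0.8333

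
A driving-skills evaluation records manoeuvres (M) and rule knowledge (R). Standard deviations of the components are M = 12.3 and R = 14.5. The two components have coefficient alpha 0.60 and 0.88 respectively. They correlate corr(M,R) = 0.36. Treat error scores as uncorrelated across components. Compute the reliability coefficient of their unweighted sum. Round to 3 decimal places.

Var(M+R) = 12.3² + 14.5² + 2·[12.3·14.5·0.36] = 361.54 + 128.412 = 489.952.
Because errors are independent across components, Cov(Tᵢ,Tⱼ) = Cov(Xᵢ,Xⱼ); the off-diagonal part of the true-score variance is the same as above.
True-score variance = [12.3²·0.60 + 14.5²·0.88] + 128.412 = 275.794 + 128.412 = 404.206.
Reliability = 404.206 / 489.952 = 0.825.

0.825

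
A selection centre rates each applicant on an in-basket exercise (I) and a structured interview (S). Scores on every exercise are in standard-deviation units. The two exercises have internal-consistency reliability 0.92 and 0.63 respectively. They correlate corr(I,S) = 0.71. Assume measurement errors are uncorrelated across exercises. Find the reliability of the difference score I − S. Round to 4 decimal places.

Var(I−S) = 1 + 1 − 2·0.71 = 2 − 1.42 = 0.58.
With uncorrelated errors the cross-covariances are all true-score covariance, so they carry over unchanged; only the diagonal terms shrink to ρᵢσᵢ².
True-score variance = [0.92 + 0.63] − 1.42 = 1.55 − 1.42 = 0.13.
Reliability = 0.13 / 0.58 = 0.2241.

0.2241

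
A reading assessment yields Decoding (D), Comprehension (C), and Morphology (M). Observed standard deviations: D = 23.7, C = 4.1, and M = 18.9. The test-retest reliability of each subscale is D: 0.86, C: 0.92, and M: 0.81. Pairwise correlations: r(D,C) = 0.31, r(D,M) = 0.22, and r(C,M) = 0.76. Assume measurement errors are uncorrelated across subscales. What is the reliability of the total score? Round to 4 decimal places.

0.8872

Var(D+C+M) = 23.7² + 4.1² + 18.9² + 2·[23.7·4.1·0.31 + 23.7·18.9·0.22 + 4.1·18.9·0.76] = 935.71 + 375.119 = 1310.83.
Because errors are independent across components, Cov(Tᵢ,Tⱼ) = Cov(Xᵢ,Xⱼ); the off-diagonal part of the true-score variance is the same as above.
True-score variance = [23.7²·0.86 + 4.1²·0.92 + 18.9²·0.81] + 375.119 = 787.859 + 375.119 = 1162.98.
Reliability = 1162.98 / 1310.83 = 0.8872.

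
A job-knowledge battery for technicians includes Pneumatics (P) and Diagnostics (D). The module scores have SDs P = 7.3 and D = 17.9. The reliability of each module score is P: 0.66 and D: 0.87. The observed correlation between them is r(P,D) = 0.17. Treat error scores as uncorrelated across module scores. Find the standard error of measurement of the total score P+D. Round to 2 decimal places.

Var(total) = 373.7 + 44.4278 = 418.128.
True-score variance = 313.928 + 44.4278 = 358.356, so reliability = 0.8570.
Error variance = 418.128 − 358.356 = 59.7719; SEM = √59.7719 = 7.73.

7.73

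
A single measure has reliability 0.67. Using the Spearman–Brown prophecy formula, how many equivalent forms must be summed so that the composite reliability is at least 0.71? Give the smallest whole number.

k ≥ ρ*(1−ρ₁)/(ρ₁(1−ρ*)) = 0.71·0.33 / (0.67·0.29) = 1.206.
Smallest integer k = 2.

2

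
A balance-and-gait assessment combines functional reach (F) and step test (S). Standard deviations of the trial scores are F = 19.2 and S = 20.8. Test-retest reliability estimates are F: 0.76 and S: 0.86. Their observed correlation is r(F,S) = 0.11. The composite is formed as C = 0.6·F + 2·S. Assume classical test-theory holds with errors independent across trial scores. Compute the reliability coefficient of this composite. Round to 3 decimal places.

Var(C) = 0.6²·19.2² + 2²·20.8² + 2·[1.2·19.2·20.8·0.11] = 1863.27 + 105.431 = 1968.7.
With uncorrelated errors the cross-covariances are all true-score covariance, so they carry over unchanged; only the diagonal terms shrink to ρᵢσᵢ².
True-score variance = [0.6²·19.2²·0.76 + 2²·20.8²·0.86] + 105.431 = 1589.14 + 105.431 = 1694.57.
Reliability = 1694.57 / 1968.7 = 0.861.

0.861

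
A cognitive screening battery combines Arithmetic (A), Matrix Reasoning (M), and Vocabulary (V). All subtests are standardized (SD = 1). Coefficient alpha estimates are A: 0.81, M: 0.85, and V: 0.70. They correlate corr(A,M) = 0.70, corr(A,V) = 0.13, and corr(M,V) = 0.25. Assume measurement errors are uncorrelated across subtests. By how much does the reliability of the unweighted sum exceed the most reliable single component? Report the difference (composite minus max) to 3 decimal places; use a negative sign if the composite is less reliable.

0.026

Var(sum) = 3 + 2.16 = 5.16; true-score variance = 2.36 + 2.16 = 4.52; composite reliability = 0.8760.
Max component reliability = 0.8500.
Difference = 0.8760 − 0.8500 = 0.026.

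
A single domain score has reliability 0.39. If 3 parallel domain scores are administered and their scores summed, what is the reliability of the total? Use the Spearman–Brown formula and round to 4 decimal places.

0.6573

ρ_k = kρ / (1 + (k−1)ρ) = 3·0.39 / (1 + 2·0.39) = 1.170 / 1.780 = 0.6573.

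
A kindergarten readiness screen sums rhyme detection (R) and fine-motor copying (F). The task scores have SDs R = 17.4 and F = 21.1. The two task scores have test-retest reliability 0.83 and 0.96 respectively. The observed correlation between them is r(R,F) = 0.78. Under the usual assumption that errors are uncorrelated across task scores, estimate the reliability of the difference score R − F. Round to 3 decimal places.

0.605

Var(R−F) = 17.4² + 21.1² − 2·17.4·21.1·0.78 = 747.97 − 572.738 = 175.232.
Because errors are independent across components, Cov(Tᵢ,Tⱼ) = Cov(Xᵢ,Xⱼ); the off-diagonal part of the true-score variance is the same as above.
True-score variance = [17.4²·0.83 + 21.1²·0.96] − 572.738 = 678.692 − 572.738 = 105.954.
Reliability = 105.954 / 175.232 = 0.605.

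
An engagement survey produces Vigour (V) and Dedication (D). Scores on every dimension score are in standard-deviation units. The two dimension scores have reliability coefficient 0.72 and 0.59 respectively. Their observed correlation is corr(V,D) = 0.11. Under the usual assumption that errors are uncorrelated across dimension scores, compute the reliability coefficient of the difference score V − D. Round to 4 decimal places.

0.6124

Var(V−D) = 1 + 1 − 2·0.11 = 2 − 0.22 = 1.78.
Because errors are independent across components, Cov(Tᵢ,Tⱼ) = Cov(Xᵢ,Xⱼ); the off-diagonal part of the true-score variance is the same as above.
True-score variance = [0.72 + 0.59] − 0.22 = 1.31 − 0.22 = 1.09.
Reliability = 1.09 / 1.78 = 0.6124.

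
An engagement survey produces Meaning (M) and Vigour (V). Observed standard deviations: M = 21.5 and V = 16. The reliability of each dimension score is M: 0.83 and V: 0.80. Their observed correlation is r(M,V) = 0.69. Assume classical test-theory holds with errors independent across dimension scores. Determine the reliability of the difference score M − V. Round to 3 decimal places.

0.467

Var(M−V) = 21.5² + 16² − 2·21.5·16·0.69 = 718.25 − 474.72 = 243.53.
Under uncorrelated errors the observed covariances equal the true-score covariances, so only the own-variance terms attenuate.
True-score variance = [21.5²·0.83 + 16²·0.80] − 474.72 = 588.467 − 474.72 = 113.748.
Reliability = 113.748 / 243.53 = 0.467.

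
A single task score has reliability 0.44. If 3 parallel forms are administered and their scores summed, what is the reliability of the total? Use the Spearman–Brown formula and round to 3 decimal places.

0.702

ρ_k = kρ / (1 + (k−1)ρ) = 3·0.44 / (1 + 2·0.44) = 1.320 / 1.880 = 0.702.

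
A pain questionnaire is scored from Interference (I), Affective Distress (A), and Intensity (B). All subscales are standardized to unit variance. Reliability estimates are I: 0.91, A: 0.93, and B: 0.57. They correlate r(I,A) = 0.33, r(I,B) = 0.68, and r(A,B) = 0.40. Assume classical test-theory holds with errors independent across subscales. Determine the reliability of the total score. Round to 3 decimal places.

0.899

Var(I+A+B) = 3 + 2·[0.33 + 0.68 + 0.40] = 3 + 2.82 = 5.82.
Because errors are independent across components, Cov(Tᵢ,Tⱼ) = Cov(Xᵢ,Xⱼ); the off-diagonal part of the true-score variance is the same as above.
True-score variance = [0.91 + 0.93 + 0.57] + 2.82 = 2.41 + 2.82 = 5.23.
Reliability = 5.23 / 5.82 = 0.899.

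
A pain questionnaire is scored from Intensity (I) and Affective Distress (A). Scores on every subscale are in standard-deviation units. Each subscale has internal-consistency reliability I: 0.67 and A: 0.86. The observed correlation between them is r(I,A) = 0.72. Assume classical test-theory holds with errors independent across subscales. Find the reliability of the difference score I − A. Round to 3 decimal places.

Var(I−A) = 1 + 1 − 2·0.72 = 2 − 1.44 = 0.56.
With uncorrelated errors the cross-covariances are all true-score covariance, so they carry over unchanged; only the diagonal terms shrink to ρᵢσᵢ².
True-score variance = [0.67 + 0.86] − 1.44 = 1.53 − 1.44 = 0.09.
Reliability = 0.09 / 0.56 = 0.161.

0.161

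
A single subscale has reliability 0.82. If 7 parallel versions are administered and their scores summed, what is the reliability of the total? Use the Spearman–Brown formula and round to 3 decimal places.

0.970

ρ_k = kρ / (1 + (k−1)ρ) = 7·0.82 / (1 + 6·0.82) = 5.740 / 5.920 = 0.970.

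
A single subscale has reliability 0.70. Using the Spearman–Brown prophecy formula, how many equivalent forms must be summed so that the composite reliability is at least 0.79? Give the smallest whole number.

2

k ≥ ρ*(1−ρ₁)/(ρ₁(1−ρ*)) = 0.79·0.30 / (0.70·0.21) = 1.612.
Smallest integer k = 2.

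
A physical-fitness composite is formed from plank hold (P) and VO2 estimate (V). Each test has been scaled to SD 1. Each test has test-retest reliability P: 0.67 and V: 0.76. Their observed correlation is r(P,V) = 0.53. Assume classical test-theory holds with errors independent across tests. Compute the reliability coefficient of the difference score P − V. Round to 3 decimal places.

0.394

Var(P−V) = 1 + 1 − 2·0.53 = 2 − 1.06 = 0.94.
Because errors are independent across components, Cov(Tᵢ,Tⱼ) = Cov(Xᵢ,Xⱼ); the off-diagonal part of the true-score variance is the same as above.
True-score variance = [0.67 + 0.76] − 1.06 = 1.43 − 1.06 = 0.37.
Reliability = 0.37 / 0.94 = 0.394.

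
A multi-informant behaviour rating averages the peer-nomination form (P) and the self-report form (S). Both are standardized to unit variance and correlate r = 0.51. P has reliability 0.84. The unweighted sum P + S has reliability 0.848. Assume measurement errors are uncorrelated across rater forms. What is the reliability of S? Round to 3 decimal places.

Var(P+S) = 2 + 2·0.51 = 3.020.
True-score variance = ρ_P + ρ_S + 2·0.51, so 0.848 = (0.84 + ρ_S + 1.02) / 3.020.
ρ_S = 0.848·3.020 − 0.84 − 1.02 = 0.701.

0.701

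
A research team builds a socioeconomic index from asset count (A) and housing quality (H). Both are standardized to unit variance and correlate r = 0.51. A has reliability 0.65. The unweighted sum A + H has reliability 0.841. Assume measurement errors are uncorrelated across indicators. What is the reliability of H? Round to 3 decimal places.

0.870

Var(A+H) = 2 + 2·0.51 = 3.020.
True-score variance = ρ_A + ρ_H + 2·0.51, so 0.841 = (0.65 + ρ_H + 1.02) / 3.020.
ρ_H = 0.841·3.020 − 0.65 − 1.02 = 0.870.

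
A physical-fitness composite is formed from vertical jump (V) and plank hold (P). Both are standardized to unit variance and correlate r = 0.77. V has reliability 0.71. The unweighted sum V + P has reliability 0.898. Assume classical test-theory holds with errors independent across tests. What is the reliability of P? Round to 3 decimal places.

Var(V+P) = 2 + 2·0.77 = 3.540.
True-score variance = ρ_V + ρ_P + 2·0.77, so 0.898 = (0.71 + ρ_P + 1.54) / 3.540.
ρ_P = 0.898·3.540 − 0.71 − 1.54 = 0.929.

0.929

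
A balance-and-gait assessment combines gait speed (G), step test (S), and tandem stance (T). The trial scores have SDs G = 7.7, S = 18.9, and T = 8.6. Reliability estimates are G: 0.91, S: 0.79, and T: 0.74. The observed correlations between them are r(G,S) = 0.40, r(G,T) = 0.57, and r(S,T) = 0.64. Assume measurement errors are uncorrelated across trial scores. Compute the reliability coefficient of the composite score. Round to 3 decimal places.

0.888

Var(G+S+T) = 7.7² + 18.9² + 8.6² + 2·[7.7·18.9·0.40 + 7.7·8.6·0.57 + 18.9·8.6·0.64] = 490.46 + 399.966 = 890.426.
With uncorrelated errors the cross-covariances are all true-score covariance, so they carry over unchanged; only the diagonal terms shrink to ρᵢσᵢ².
True-score variance = [7.7²·0.91 + 18.9²·0.79 + 8.6²·0.74] + 399.966 = 390.88 + 399.966 = 790.846.
Reliability = 790.846 / 890.426 = 0.888.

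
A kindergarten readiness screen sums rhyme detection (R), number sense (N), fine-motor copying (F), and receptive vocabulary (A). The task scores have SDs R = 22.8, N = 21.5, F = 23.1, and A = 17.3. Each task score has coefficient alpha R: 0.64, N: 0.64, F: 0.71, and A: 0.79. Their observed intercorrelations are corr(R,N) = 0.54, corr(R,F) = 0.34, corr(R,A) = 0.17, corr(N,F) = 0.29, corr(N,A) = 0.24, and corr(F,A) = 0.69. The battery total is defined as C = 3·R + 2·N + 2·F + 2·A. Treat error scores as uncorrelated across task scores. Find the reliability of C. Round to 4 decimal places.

Var(C) = 3²·22.8² + 2²·21.5² + 2²·23.1² + 2²·17.3² + 2·[6·22.8·21.5·0.54 + 6·22.8·23.1·0.34 + 6·22.8·17.3·0.17 + 4·21.5·23.1·0.29 + 4·21.5·17.3·0.24 + 4·23.1·17.3·0.69] = 9859.16 + 10202.3 = 20061.5.
Under uncorrelated errors the observed covariances equal the true-score covariances, so only the own-variance terms attenuate.
True-score variance = [3²·22.8²·0.64 + 2²·21.5²·0.64 + 2²·23.1²·0.71 + 2²·17.3²·0.79] + 10202.3 = 6638.85 + 10202.3 = 16841.2.
Reliability = 16841.2 / 20061.5 = 0.8395.

0.8395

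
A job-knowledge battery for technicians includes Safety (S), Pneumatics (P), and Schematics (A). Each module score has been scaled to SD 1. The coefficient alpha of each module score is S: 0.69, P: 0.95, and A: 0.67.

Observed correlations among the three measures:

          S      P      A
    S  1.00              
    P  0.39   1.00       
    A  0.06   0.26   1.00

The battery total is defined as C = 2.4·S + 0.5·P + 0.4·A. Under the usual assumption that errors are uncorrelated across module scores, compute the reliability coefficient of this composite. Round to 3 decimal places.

0.747

Var(C) = 2.4² + 0.5² + 0.4² + 2·[1.2·0.39 + 0.96·0.06 + 0.2·0.26] = 6.17 + 1.1552 = 7.3252.
Because errors are independent across components, Cov(Tᵢ,Tⱼ) = Cov(Xᵢ,Xⱼ); the off-diagonal part of the true-score variance is the same as above.
True-score variance = [2.4²·0.69 + 0.5²·0.95 + 0.4²·0.67] + 1.1552 = 4.3191 + 1.1552 = 5.4743.
Reliability = 5.4743 / 7.3252 = 0.747.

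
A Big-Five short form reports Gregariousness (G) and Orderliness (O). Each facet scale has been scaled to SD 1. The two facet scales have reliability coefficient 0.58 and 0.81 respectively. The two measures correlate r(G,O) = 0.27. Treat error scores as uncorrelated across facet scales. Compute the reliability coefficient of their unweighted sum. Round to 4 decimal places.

Var(G+O) = 2 + 2·[0.27] = 2 + 0.54 = 2.54.
Under uncorrelated errors the observed covariances equal the true-score covariances, so only the own-variance terms attenuate.
True-score variance = [0.58 + 0.81] + 0.54 = 1.39 + 0.54 = 1.93.
Reliability = 1.93 / 2.54 = 0.7598.

0.7598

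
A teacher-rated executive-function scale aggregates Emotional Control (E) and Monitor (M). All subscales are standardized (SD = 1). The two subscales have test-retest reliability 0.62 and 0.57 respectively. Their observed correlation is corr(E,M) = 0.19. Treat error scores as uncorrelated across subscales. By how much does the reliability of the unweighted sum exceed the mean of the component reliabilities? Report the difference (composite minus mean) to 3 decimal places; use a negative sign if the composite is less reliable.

Var(sum) = 2 + 0.38 = 2.38; true-score variance = 1.19 + 0.38 = 1.57; composite reliability = 0.6597.
Mean component reliability = 0.5950.
Difference = 0.6597 − 0.5950 = 0.065.

0.065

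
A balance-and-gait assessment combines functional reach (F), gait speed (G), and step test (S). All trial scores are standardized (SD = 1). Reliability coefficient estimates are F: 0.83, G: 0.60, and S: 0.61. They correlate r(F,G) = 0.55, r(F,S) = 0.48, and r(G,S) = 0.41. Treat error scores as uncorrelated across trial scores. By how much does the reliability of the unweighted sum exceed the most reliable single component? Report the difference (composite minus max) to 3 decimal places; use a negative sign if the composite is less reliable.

0.007

Var(sum) = 3 + 2.88 = 5.88; true-score variance = 2.04 + 2.88 = 4.92; composite reliability = 0.8367.
Max component reliability = 0.8300.
Difference = 0.8367 − 0.8300 = 0.007.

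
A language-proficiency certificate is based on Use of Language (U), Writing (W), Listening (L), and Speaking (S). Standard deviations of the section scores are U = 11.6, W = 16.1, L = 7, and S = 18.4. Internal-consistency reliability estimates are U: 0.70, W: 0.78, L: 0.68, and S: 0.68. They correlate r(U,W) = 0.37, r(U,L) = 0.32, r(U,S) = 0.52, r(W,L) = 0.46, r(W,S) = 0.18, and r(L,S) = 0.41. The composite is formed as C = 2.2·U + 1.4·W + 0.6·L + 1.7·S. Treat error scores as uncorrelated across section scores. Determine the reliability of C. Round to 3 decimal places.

Var(C) = 2.2²·11.6² + 1.4²·16.1² + 0.6²·7² + 1.7²·18.4² + 2·[3.08·11.6·16.1·0.37 + 1.32·11.6·7·0.32 + 3.74·11.6·18.4·0.52 + 0.84·16.1·7·0.46 + 2.38·16.1·18.4·0.18 + 1.02·7·18.4·0.41] = 2155.4 + 1773.1 = 3928.5.
With uncorrelated errors the cross-covariances are all true-score covariance, so they carry over unchanged; only the diagonal terms shrink to ρᵢσᵢ².
True-score variance = [2.2²·11.6²·0.70 + 1.4²·16.1²·0.78 + 0.6²·7²·0.68 + 1.7²·18.4²·0.68] + 1773.1 = 1529.5 + 1773.1 = 3302.6.
Reliability = 3302.6 / 3928.5 = 0.841.

0.841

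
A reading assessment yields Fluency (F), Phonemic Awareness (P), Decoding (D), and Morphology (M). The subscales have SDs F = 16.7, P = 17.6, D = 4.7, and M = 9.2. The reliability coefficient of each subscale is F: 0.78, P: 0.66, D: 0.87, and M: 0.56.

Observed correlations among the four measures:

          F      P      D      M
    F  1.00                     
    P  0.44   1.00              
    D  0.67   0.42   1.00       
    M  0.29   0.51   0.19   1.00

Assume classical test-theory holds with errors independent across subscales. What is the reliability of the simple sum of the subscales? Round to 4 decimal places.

Var(F+P+D+M) = 16.7² + 17.6² + 4.7² + 9.2² + 2·[16.7·17.6·0.44 + 16.7·4.7·0.67 + 16.7·9.2·0.29 + 17.6·4.7·0.42 + 17.6·9.2·0.51 + 4.7·9.2·0.19] = 695.38 + 704.012 = 1399.39.
Because errors are independent across components, Cov(Tᵢ,Tⱼ) = Cov(Xᵢ,Xⱼ); the off-diagonal part of the true-score variance is the same as above.
True-score variance = [16.7²·0.78 + 17.6²·0.66 + 4.7²·0.87 + 9.2²·0.56] + 704.012 = 488.593 + 704.012 = 1192.6.
Reliability = 1192.6 / 1399.39 = 0.8522.

0.8522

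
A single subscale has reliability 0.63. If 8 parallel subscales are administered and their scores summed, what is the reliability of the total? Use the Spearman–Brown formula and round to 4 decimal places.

0.9316

ρ_k = kρ / (1 + (k−1)ρ) = 8·0.63 / (1 + 7·0.63) = 5.040 / 5.410 = 0.9316.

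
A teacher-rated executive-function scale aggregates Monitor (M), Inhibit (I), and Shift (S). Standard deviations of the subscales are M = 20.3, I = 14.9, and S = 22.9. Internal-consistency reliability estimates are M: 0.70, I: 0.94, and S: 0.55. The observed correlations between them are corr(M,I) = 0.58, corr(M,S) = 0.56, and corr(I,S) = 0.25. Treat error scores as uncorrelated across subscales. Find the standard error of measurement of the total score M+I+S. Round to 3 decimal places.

19.311

Var(total) = 1158.51 + 1042.12 = 2200.63.
True-score variance = 785.578 + 1042.12 = 1827.7, so reliability = 0.8305.
Error variance = 2200.63 − 1827.7 = 372.932; SEM = √372.932 = 19.311.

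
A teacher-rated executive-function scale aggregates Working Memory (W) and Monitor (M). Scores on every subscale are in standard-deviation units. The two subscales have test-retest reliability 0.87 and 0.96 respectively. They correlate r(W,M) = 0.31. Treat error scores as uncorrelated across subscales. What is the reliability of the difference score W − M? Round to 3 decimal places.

0.877

Var(W−M) = 1 + 1 − 2·0.31 = 2 − 0.62 = 1.38.
Under uncorrelated errors the observed covariances equal the true-score covariances, so only the own-variance terms attenuate.
True-score variance = [0.87 + 0.96] − 0.62 = 1.83 − 0.62 = 1.21.
Reliability = 1.21 / 1.38 = 0.877.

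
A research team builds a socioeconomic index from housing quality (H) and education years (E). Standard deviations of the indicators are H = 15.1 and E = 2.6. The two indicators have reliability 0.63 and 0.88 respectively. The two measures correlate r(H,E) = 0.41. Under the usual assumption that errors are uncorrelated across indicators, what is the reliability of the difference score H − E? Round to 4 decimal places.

Var(H−E) = 15.1² + 2.6² − 2·15.1·2.6·0.41 = 234.77 − 32.1932 = 202.577.
With uncorrelated errors the cross-covariances are all true-score covariance, so they carry over unchanged; only the diagonal terms shrink to ρᵢσᵢ².
True-score variance = [15.1²·0.63 + 2.6²·0.88] − 32.1932 = 149.595 − 32.1932 = 117.402.
Reliability = 117.402 / 202.577 = 0.5795.

0.5795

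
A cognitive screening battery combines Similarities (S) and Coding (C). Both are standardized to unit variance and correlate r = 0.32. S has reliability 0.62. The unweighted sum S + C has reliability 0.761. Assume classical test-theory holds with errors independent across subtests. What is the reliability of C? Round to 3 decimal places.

0.749

Var(S+C) = 2 + 2·0.32 = 2.640.
True-score variance = ρ_S + ρ_C + 2·0.32, so 0.761 = (0.62 + ρ_C + 0.64) / 2.640.
ρ_C = 0.761·2.640 − 0.62 − 0.64 = 0.749.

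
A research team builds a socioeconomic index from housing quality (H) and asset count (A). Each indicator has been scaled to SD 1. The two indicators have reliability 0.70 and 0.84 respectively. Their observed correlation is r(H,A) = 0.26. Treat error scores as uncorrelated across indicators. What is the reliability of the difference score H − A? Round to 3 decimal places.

0.689

Var(H−A) = 1 + 1 − 2·0.26 = 2 − 0.52 = 1.48.
Because errors are independent across components, Cov(Tᵢ,Tⱼ) = Cov(Xᵢ,Xⱼ); the off-diagonal part of the true-score variance is the same as above.
True-score variance = [0.70 + 0.84] − 0.52 = 1.54 − 0.52 = 1.02.
Reliability = 1.02 / 1.48 = 0.689.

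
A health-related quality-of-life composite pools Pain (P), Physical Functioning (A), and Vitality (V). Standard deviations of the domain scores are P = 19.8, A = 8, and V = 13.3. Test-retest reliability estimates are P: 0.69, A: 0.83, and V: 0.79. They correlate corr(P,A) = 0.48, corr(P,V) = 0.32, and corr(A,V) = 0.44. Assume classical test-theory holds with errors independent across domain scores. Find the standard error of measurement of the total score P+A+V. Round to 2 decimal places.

Var(total) = 632.93 + 414.234 = 1047.16.
True-score variance = 463.371 + 414.234 = 877.604, so reliability = 0.8381.
Error variance = 1047.16 − 877.604 = 169.559; SEM = √169.559 = 13.02.

13.02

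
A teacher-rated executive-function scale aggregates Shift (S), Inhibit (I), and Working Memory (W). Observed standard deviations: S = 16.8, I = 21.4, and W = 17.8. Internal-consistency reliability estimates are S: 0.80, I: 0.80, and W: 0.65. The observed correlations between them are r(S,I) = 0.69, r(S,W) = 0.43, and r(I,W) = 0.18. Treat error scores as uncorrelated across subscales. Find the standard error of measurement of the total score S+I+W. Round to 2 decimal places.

16.09

Var(total) = 1057.04 + 890.443 = 1947.48.
True-score variance = 798.106 + 890.443 = 1688.55, so reliability = 0.8670.
Error variance = 1947.48 − 1688.55 = 258.934; SEM = √258.934 = 16.09.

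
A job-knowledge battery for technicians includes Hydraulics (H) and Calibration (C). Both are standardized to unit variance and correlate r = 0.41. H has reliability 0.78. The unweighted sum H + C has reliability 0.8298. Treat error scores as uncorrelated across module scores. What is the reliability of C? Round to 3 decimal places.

0.740

Var(H+C) = 2 + 2·0.41 = 2.820.
True-score variance = ρ_H + ρ_C + 2·0.41, so 0.8298 = (0.78 + ρ_C + 0.82) / 2.820.
ρ_C = 0.8298·2.820 − 0.78 − 0.82 = 0.740.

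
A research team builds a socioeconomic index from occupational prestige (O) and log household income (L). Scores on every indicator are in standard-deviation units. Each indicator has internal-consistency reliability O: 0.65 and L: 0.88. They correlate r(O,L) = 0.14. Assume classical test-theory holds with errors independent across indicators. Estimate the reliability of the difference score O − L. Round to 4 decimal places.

0.7267

Var(O−L) = 1 + 1 − 2·0.14 = 2 − 0.28 = 1.72.
Under uncorrelated errors the observed covariances equal the true-score covariances, so only the own-variance terms attenuate.
True-score variance = [0.65 + 0.88] − 0.28 = 1.53 − 0.28 = 1.25.
Reliability = 1.25 / 1.72 = 0.7267.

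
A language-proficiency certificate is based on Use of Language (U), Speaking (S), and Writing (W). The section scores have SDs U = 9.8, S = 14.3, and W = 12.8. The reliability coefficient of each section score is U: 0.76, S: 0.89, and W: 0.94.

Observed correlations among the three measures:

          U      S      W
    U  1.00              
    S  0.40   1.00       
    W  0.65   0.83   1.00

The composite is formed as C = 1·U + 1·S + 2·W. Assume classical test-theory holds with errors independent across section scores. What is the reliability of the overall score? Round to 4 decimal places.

Var(C) = 9.8² + 14.3² + 2²·12.8² + 2·[9.8·14.3·0.40 + 2·9.8·12.8·0.65 + 2·14.3·12.8·0.83] = 955.89 + 1045.95 = 2001.84.
Under uncorrelated errors the observed covariances equal the true-score covariances, so only the own-variance terms attenuate.
True-score variance = [9.8²·0.76 + 14.3²·0.89 + 2²·12.8²·0.94] + 1045.95 = 871.025 + 1045.95 = 1916.97.
Reliability = 1916.97 / 2001.84 = 0.9576.

0.9576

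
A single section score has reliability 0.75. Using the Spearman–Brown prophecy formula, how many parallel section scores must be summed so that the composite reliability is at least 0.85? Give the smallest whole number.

k ≥ ρ*(1−ρ₁)/(ρ₁(1−ρ*)) = 0.85·0.25 / (0.75·0.15) = 1.889.
Smallest integer k = 2.

2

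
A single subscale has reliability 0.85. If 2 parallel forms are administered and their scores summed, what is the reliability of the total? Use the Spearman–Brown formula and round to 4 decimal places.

ρ_k = kρ / (1 + (k−1)ρ) = 2·0.85 / (1 + 1·0.85) = 1.700 / 1.850 = 0.9189.

0.9189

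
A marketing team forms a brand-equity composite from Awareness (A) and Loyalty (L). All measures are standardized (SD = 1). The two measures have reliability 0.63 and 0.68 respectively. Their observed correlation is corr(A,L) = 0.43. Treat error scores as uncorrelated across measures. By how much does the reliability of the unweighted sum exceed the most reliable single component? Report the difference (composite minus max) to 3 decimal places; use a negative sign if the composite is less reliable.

0.079

Var(sum) = 2 + 0.86 = 2.86; true-score variance = 1.31 + 0.86 = 2.17; composite reliability = 0.7587.
Max component reliability = 0.6800.
Difference = 0.7587 − 0.6800 = 0.079.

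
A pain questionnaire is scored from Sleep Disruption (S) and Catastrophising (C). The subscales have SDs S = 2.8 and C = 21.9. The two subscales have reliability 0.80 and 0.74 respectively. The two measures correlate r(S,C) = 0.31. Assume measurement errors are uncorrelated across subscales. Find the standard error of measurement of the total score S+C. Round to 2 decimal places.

11.24

Var(total) = 487.45 + 38.0184 = 525.468.
True-score variance = 361.183 + 38.0184 = 399.202, so reliability = 0.7597.
Error variance = 525.468 − 399.202 = 126.267; SEM = √126.267 = 11.24.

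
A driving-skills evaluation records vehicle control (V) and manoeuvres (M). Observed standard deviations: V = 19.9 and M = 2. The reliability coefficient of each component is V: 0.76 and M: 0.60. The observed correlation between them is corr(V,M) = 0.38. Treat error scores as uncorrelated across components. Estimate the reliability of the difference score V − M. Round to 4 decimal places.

Var(V−M) = 19.9² + 2² − 2·19.9·2·0.38 = 400.01 − 30.248 = 369.762.
Under uncorrelated errors the observed covariances equal the true-score covariances, so only the own-variance terms attenuate.
True-score variance = [19.9²·0.76 + 2²·0.60] − 30.248 = 303.368 − 30.248 = 273.12.
Reliability = 273.12 / 369.762 = 0.7386.

0.7386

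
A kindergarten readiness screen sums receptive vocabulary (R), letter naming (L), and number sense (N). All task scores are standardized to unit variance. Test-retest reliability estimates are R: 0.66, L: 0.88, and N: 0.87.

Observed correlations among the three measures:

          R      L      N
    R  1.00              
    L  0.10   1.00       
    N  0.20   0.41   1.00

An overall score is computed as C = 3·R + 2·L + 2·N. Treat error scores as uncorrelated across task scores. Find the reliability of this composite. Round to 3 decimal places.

Var(C) = 3² + 2² + 2² + 2·[6·0.10 + 6·0.20 + 4·0.41] = 17 + 6.88 = 23.88.
Under uncorrelated errors the observed covariances equal the true-score covariances, so only the own-variance terms attenuate.
True-score variance = [3²·0.66 + 2²·0.88 + 2²·0.87] + 6.88 = 12.94 + 6.88 = 19.82.
Reliability = 19.82 / 23.88 = 0.830.

0.830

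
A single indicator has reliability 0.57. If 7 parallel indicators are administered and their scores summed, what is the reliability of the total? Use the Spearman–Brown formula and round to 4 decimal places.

0.9027

ρ_k = kρ / (1 + (k−1)ρ) = 7·0.57 / (1 + 6·0.57) = 3.990 / 4.420 = 0.9027.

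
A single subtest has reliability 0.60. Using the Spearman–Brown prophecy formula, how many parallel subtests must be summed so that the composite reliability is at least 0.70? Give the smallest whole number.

2

k ≥ ρ*(1−ρ₁)/(ρ₁(1−ρ*)) = 0.70·0.40 / (0.60·0.30) = 1.556.
Smallest integer k = 2.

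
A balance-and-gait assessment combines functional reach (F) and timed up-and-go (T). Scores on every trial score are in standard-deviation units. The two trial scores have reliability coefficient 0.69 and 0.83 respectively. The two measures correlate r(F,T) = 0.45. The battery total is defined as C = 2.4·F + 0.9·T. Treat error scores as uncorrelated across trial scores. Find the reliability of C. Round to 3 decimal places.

Var(C) = 2.4² + 0.9² + 2·[2.16·0.45] = 6.57 + 1.944 = 8.514.
Because errors are independent across components, Cov(Tᵢ,Tⱼ) = Cov(Xᵢ,Xⱼ); the off-diagonal part of the true-score variance is the same as above.
True-score variance = [2.4²·0.69 + 0.9²·0.83] + 1.944 = 4.6467 + 1.944 = 6.5907.
Reliability = 6.5907 / 8.514 = 0.774.

0.774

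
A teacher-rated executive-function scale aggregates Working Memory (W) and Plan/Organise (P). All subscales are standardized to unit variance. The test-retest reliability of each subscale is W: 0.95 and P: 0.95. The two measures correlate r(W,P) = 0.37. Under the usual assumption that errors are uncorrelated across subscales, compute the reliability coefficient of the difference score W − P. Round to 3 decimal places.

0.921

Var(W−P) = 1 + 1 − 2·0.37 = 2 − 0.74 = 1.26.
With uncorrelated errors the cross-covariances are all true-score covariance, so they carry over unchanged; only the diagonal terms shrink to ρᵢσᵢ².
True-score variance = [0.95 + 0.95] − 0.74 = 1.9 − 0.74 = 1.16.
Reliability = 1.16 / 1.26 = 0.921.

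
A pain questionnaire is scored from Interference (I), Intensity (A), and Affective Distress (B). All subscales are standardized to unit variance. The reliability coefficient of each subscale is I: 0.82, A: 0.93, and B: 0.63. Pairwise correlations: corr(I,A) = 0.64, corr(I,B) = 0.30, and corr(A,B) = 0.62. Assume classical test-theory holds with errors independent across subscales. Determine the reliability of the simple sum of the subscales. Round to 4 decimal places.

Var(I+A+B) = 3 + 2·[0.64 + 0.30 + 0.62] = 3 + 3.12 = 6.12.
Because errors are independent across components, Cov(Tᵢ,Tⱼ) = Cov(Xᵢ,Xⱼ); the off-diagonal part of the true-score variance is the same as above.
True-score variance = [0.82 + 0.93 + 0.63] + 3.12 = 2.38 + 3.12 = 5.5.
Reliability = 5.5 / 6.12 = 0.8987.

0.8987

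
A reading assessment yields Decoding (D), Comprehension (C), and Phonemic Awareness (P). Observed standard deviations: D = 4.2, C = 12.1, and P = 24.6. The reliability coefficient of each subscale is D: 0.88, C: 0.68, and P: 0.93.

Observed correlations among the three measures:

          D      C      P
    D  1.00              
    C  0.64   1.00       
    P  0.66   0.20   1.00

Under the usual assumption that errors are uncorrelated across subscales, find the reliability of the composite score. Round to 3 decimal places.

0.916

Var(D+C+P) = 4.2² + 12.1² + 24.6² + 2·[4.2·12.1·0.64 + 4.2·24.6·0.66 + 12.1·24.6·0.20] = 769.21 + 320.496 = 1089.71.
With uncorrelated errors the cross-covariances are all true-score covariance, so they carry over unchanged; only the diagonal terms shrink to ρᵢσᵢ².
True-score variance = [4.2²·0.88 + 12.1²·0.68 + 24.6²·0.93] + 320.496 = 677.881 + 320.496 = 998.377.
Reliability = 998.377 / 1089.71 = 0.916.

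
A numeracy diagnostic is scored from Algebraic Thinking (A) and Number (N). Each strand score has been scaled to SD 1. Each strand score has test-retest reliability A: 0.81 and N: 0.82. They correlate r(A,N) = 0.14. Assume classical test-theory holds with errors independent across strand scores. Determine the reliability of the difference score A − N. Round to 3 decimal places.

Var(A−N) = 1 + 1 − 2·0.14 = 2 − 0.28 = 1.72.
Because errors are independent across components, Cov(Tᵢ,Tⱼ) = Cov(Xᵢ,Xⱼ); the off-diagonal part of the true-score variance is the same as above.
True-score variance = [0.81 + 0.82] − 0.28 = 1.63 − 0.28 = 1.35.
Reliability = 1.35 / 1.72 = 0.785.

0.785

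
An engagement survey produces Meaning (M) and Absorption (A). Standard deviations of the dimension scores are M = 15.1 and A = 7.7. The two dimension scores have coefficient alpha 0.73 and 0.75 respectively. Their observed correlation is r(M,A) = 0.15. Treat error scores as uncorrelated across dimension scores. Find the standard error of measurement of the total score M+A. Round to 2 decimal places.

8.74

Var(total) = 287.3 + 34.881 = 322.181.
True-score variance = 210.915 + 34.881 = 245.796, so reliability = 0.7629.
Error variance = 322.181 − 245.796 = 76.3852; SEM = √76.3852 = 8.74.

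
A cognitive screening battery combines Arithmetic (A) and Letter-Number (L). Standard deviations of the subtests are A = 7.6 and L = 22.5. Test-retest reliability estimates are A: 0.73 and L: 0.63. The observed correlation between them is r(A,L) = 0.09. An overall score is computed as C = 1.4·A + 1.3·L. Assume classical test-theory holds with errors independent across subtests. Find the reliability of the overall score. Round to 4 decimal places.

0.6613

Var(C) = 1.4²·7.6² + 1.3²·22.5² + 2·[1.82·7.6·22.5·0.09] = 968.772 + 56.0196 = 1024.79.
Because errors are independent across components, Cov(Tᵢ,Tⱼ) = Cov(Xᵢ,Xⱼ); the off-diagonal part of the true-score variance is the same as above.
True-score variance = [1.4²·7.6²·0.73 + 1.3²·22.5²·0.63] + 56.0196 = 621.647 + 56.0196 = 677.667.
Reliability = 677.667 / 1024.79 = 0.6613.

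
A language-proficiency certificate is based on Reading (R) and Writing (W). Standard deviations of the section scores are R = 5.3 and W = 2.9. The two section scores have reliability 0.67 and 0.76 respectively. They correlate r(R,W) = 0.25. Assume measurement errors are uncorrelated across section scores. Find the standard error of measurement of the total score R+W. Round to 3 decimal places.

3.360

Var(total) = 36.5 + 7.685 = 44.185.
True-score variance = 25.2119 + 7.685 = 32.8969, so reliability = 0.7445.
Error variance = 44.185 − 32.8969 = 11.2881; SEM = √11.2881 = 3.360.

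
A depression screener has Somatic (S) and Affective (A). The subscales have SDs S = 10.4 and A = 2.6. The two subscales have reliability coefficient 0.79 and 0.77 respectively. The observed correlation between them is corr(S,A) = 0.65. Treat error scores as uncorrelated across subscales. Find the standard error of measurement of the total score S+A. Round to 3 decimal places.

4.926

Var(total) = 114.92 + 35.152 = 150.072.
True-score variance = 90.6516 + 35.152 = 125.804, so reliability = 0.8383.
Error variance = 150.072 − 125.804 = 24.2684; SEM = √24.2684 = 4.926.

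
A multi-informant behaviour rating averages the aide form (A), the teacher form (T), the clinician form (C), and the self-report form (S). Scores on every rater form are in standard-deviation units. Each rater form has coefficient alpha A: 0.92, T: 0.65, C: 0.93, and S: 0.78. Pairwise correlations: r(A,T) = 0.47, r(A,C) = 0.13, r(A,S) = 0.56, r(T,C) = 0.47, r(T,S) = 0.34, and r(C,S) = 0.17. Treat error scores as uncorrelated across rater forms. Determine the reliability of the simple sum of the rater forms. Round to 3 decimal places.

0.913

Var(A+T+C+S) = 4 + 2·[0.47 + 0.13 + 0.56 + 0.47 + 0.34 + 0.17] = 4 + 4.28 = 8.28.
With uncorrelated errors the cross-covariances are all true-score covariance, so they carry over unchanged; only the diagonal terms shrink to ρᵢσᵢ².
True-score variance = [0.92 + 0.65 + 0.93 + 0.78] + 4.28 = 3.28 + 4.28 = 7.56.
Reliability = 7.56 / 8.28 = 0.913.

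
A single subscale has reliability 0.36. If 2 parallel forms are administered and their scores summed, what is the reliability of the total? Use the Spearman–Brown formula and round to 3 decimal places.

0.529

ρ_k = kρ / (1 + (k−1)ρ) = 2·0.36 / (1 + 1·0.36) = 0.720 / 1.360 = 0.529.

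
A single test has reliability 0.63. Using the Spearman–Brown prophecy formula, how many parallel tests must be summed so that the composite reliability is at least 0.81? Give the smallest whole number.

3

k ≥ ρ*(1−ρ₁)/(ρ₁(1−ρ*)) = 0.81·0.37 / (0.63·0.19) = 2.504.
Smallest integer k = 3.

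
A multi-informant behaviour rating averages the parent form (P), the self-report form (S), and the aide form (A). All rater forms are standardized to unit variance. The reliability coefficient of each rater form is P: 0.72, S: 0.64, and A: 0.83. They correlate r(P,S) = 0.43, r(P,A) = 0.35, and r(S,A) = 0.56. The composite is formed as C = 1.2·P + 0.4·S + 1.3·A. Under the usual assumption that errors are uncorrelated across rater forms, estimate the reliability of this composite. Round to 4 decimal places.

Var(C) = 1.2² + 0.4² + 1.3² + 2·[0.48·0.43 + 1.56·0.35 + 0.52·0.56] = 3.29 + 2.0872 = 5.3772.
Because errors are independent across components, Cov(Tᵢ,Tⱼ) = Cov(Xᵢ,Xⱼ); the off-diagonal part of the true-score variance is the same as above.
True-score variance = [1.2²·0.72 + 0.4²·0.64 + 1.3²·0.83] + 2.0872 = 2.5419 + 2.0872 = 4.6291.
Reliability = 4.6291 / 5.3772 = 0.8609.

0.8609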